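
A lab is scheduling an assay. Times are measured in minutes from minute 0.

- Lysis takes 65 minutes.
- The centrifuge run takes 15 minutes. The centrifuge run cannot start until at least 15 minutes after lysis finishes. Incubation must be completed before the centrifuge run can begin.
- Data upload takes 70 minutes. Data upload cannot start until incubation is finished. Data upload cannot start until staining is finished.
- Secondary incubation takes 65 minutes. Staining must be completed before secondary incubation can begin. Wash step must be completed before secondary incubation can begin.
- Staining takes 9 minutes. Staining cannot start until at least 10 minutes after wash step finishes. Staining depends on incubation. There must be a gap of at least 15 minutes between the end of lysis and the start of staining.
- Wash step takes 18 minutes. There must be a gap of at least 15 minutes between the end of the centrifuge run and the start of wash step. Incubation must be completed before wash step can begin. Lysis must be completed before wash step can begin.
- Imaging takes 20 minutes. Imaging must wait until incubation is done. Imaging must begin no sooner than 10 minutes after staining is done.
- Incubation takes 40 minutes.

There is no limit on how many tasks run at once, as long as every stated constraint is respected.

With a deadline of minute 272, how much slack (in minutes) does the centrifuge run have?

55

Incubation can start immediately at minute 0; it finishes at minute 40.
Lysis can start immediately at minute 0; it finishes at minute 65.
The centrifuge run needs all of lysis (finishes minute 65, plus 15-minute gap → minute 80); incubation (finishes minute 40). That puts its earliest start at minute 80; it finishes at 80 + 15 = minute 95.

Working backward from the deadline:
Secondary incubation has no dependents, so it just needs to finish by minute 272. Starting by 272 − 65 = minute 207 achieves that.
To finish by minute 272, imaging (duration 20) must start no later than minute 252.
Data upload has no dependents, so it just needs to finish by minute 272. Starting by 272 − 70 = minute 202 achieves that.
Staining has several dependents: secondary incubation (must start by minute 207); imaging (must start by minute 252, minus 10-minute gap → minute 242); data upload (must start by minute 202). The earliest of those limits is minute 202, so staining must start by 202 − 9 = minute 193.
Wash step feeds staining (must start by minute 193, minus 10-minute gap → minute 183); secondary incubation (must start by minute 207). Taking the minimum, wash step must finish by minute 183 and start by 183 − 18 = minute 165.
The centrifuge run feeds into wash step (must start by minute 165, minus 15-minute gap → minute 150); so the centrifuge run must finish by minute 150 and therefore start by minute 135.
So the centrifuge run can start as early as minute 80 and as late as minute 135, giving 135 − 80 = 55 minutes of slack.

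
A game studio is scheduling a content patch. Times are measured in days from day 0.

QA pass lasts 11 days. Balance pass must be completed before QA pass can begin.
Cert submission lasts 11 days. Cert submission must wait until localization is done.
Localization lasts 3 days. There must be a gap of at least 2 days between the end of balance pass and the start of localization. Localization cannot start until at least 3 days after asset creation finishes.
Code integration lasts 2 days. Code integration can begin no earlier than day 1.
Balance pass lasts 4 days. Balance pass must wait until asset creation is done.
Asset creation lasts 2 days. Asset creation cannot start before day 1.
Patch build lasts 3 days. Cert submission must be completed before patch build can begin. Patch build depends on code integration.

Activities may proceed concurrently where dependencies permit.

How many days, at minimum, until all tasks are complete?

Code integration waits on its own release at day 1, so it starts at day 1 and finishes at 1 + 2 = day 3.
Asset creation waits on its own release at day 1, so it starts at day 1 and finishes at 1 + 2 = day 3.
After asset creation (finishes day 3), balance pass can start at day 3 and finishes at day 7.
QA pass cannot begin until balance pass (finishes day 7). It runs from day 7 to 7 + 11 = day 18.
For localization: balance pass (finishes day 7, plus 2-day gap → day 9); asset creation (finishes day 3, plus 3-day gap → day 6). Taking the maximum gives a start of day 9, and it finishes at 9 + 3 = day 12.
Cert submission waits on localization (finishes day 12), so it starts at day 12 and finishes at 12 + 11 = day 23.
Patch build cannot start until cert submission (finishes day 23); code integration (finishes day 3). The controlling bound is day 23, so patch build finishes at 23 + 3 = day 26.
All tasks are finished once the last one completes. Finish times: Asset creation at 3, Code integration at 3, Balance pass at 7, Localization at 12, QA pass at 18, Cert submission at 23, Patch build at 26. The latest is day 26.

26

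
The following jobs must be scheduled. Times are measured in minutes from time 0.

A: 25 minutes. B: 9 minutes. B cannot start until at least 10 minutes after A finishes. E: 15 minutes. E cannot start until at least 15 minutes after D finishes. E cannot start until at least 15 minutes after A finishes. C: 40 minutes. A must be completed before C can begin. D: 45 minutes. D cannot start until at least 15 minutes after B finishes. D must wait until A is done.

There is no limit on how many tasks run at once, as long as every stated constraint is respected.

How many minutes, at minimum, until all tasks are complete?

A has no prerequisites, so it starts at minute 0 and finishes at minute 25.
C waits on A (finishes minute 25), so it starts at minute 25 and finishes at 25 + 40 = minute 65.
After A (finishes minute 25, plus 10-minute gap → minute 35), B can start at minute 35 and finishes at minute 44.
D has to wait for B (finishes minute 44, plus 15-minute gap → minute 59); A (finishes minute 25). The latest of these is minute 59, so D runs minute 59 to 59 + 45 = minute 104.
E cannot start until D (finishes minute 104, plus 15-minute gap → minute 119); A (finishes minute 25, plus 15-minute gap → minute 40). The controlling bound is minute 119, so E finishes at 119 + 15 = minute 134.
All tasks are finished once the last one completes. Finish times: A at 25, B at 44, C at 65, D at 104, E at 134. The latest is minute 134.

134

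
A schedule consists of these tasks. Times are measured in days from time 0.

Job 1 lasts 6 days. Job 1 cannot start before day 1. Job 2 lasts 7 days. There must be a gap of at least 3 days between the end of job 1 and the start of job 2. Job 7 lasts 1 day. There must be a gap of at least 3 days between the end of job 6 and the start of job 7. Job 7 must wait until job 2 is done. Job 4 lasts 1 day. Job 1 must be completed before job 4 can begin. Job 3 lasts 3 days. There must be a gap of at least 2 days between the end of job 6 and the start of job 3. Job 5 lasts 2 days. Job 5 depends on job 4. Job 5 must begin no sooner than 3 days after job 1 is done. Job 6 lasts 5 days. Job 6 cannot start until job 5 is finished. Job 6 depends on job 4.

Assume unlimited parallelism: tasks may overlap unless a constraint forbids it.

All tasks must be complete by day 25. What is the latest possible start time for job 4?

To finish by day 25, job 7 (duration 1) must start no later than day 24.
Job 3 has no dependents, so it just needs to finish by day 25. Starting by 25 − 3 = day 22 achieves that.
Job 6 feeds job 3 (must start by day 22, minus 2-day gap → day 20); job 7 (must start by day 24, minus 3-day gap → day 21). Taking the minimum, job 6 must finish by day 20 and start by 20 − 5 = day 15.
Since job 6 (must start by day 15) depends on it, job 5 must finish by day 15. Backing off its 2-day duration gives a latest start of day 13.
For job 4: job 5 (must start by day 13); job 6 (must start by day 15). The most restrictive is day 13; with a 1-day duration, job 4 must start by day 12.

12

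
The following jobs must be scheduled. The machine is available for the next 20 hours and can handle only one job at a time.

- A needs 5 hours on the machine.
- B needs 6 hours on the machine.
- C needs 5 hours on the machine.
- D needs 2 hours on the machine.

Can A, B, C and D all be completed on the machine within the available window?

Yes

Running back to back, the jobs need 5 + 6 + 5 + 2 = 18 hours on the machine.
Since 18 ≤ 20, they fit within the window.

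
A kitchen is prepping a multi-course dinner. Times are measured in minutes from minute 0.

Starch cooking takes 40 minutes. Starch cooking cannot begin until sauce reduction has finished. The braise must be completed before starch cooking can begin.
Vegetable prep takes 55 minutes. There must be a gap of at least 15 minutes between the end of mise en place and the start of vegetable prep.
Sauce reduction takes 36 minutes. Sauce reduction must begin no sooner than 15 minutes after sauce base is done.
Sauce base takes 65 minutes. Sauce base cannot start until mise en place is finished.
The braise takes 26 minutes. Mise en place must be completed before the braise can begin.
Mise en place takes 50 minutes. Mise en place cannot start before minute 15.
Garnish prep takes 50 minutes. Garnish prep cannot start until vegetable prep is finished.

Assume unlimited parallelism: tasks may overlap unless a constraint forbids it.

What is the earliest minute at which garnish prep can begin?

135

Mise en place waits on its own release at minute 15, so it starts at minute 15 and finishes at 15 + 50 = minute 65.
Vegetable prep waits on mise en place (finishes minute 65, plus 15-minute gap → minute 80), so it starts at minute 80 and finishes at 80 + 55 = minute 135.
Garnish prep waits on vegetable prep (finishes minute 135), so the earliest it can start is minute 135.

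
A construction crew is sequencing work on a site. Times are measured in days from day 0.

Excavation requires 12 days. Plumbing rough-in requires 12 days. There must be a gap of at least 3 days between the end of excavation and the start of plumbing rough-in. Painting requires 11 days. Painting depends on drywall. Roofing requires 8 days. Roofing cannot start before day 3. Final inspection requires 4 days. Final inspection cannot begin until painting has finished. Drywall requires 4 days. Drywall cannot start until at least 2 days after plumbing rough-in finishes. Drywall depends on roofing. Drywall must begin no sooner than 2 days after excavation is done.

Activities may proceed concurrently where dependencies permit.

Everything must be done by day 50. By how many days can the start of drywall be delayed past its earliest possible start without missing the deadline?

2

After its own release at day 3, roofing can start at day 3 and finishes at day 11.
Excavation has no prerequisites, so it starts at day 0 and finishes at day 12.
Plumbing rough-in waits on excavation (finishes day 12, plus 3-day gap → day 15), so it starts at day 15 and finishes at 15 + 12 = day 27.
For drywall: plumbing rough-in (finishes day 27, plus 2-day gap → day 29); roofing (finishes day 11); excavation (finishes day 12, plus 2-day gap → day 14). Taking the maximum gives a start of day 29, and it finishes at 29 + 4 = day 33.

Working backward from the deadline:
Final inspection has no dependents, so it just needs to finish by day 50. Starting by 50 − 4 = day 46 achieves that.
Painting has to be done before final inspection (must start by day 46). That means finishing by day 46, i.e. starting by 46 − 11 = day 35.
Drywall must finish before painting (must start by day 35). With a 4-day duration, drywall must start by 35 − 4 = day 31.
So drywall can start as early as day 29 and as late as day 31, giving 31 − 29 = 2 days of slack.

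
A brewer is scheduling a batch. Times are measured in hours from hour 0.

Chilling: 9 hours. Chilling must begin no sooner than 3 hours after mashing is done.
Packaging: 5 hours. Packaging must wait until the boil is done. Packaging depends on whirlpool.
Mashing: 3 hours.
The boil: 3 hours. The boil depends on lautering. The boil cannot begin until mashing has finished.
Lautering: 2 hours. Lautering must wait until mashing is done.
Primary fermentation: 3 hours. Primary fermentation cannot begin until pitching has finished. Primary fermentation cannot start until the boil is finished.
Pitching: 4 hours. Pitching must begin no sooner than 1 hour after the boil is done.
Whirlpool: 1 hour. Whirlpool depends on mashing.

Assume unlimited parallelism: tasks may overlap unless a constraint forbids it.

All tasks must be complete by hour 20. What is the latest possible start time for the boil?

9

Primary fermentation must finish by hour 20; it takes 3 hours, so it must start by 20 − 3 = hour 17.
Pitching must finish before primary fermentation (must start by hour 17). With a 4-hour duration, pitching must start by 17 − 4 = hour 13.
Packaging has no dependents, so it just needs to finish by hour 20. Starting by 20 − 5 = hour 15 achieves that.
For the boil: pitching (must start by hour 13, minus 1-hour gap → hour 12); primary fermentation (must start by hour 17); packaging (must start by hour 15). The most restrictive is hour 12; with a 3-hour duration, the boil must start by hour 9.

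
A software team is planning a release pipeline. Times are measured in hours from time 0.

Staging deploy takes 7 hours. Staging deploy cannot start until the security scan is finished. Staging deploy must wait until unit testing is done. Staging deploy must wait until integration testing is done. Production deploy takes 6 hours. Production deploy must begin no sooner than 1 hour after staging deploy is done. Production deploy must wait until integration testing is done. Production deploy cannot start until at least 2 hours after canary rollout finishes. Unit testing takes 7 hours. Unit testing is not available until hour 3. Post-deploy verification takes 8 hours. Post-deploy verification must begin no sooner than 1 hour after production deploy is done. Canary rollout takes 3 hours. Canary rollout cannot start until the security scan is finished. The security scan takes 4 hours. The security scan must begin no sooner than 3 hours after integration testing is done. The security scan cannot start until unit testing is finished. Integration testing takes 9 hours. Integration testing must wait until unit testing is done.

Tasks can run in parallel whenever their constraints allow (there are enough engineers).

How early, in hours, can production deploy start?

Unit testing waits on its own release at hour 3, so it starts at hour 3 and finishes at 3 + 7 = hour 10.
After unit testing (finishes hour 10), integration testing can start at hour 10 and finishes at hour 19.
The security scan cannot start until integration testing (finishes hour 19, plus 3-hour gap → hour 22); unit testing (finishes hour 10). The controlling bound is hour 22, so the security scan finishes at 22 + 4 = hour 26.
Canary rollout waits on the security scan (finishes hour 26), so it starts at hour 26 and finishes at 26 + 3 = hour 29.
For staging deploy: the security scan (finishes hour 26); unit testing (finishes hour 10); integration testing (finishes hour 19). Taking the maximum gives a start of hour 26, and it finishes at 26 + 7 = hour 33.
Production deploy waits on staging deploy (finishes hour 33, plus 1-hour gap → hour 34); integration testing (finishes hour 19); canary rollout (finishes hour 29, plus 2-hour gap → hour 31). The latest of these is hour 34, which is the earliest production deploy can start.

34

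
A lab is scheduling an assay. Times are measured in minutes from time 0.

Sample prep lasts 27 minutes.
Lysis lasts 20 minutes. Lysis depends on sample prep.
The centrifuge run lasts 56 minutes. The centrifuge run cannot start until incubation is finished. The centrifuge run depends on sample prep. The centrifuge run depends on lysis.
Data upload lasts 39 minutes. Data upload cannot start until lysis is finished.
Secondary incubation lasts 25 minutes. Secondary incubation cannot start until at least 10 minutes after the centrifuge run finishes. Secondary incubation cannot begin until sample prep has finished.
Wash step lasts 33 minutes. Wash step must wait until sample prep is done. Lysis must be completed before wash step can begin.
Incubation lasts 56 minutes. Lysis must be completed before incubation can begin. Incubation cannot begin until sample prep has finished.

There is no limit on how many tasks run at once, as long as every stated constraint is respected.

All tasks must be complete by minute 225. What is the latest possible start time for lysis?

Secondary incubation must finish by minute 225; it takes 25 minutes, so it must start by 225 − 25 = minute 200.
Since secondary incubation (must start by minute 200, minus 10-minute gap → minute 190) depends on it, the centrifuge run must finish by minute 190. Backing off its 56-minute duration gives a latest start of minute 134.
Incubation must finish before the centrifuge run (must start by minute 134). With a 56-minute duration, incubation must start by 134 − 56 = minute 78.
Wash step has no dependents, so it just needs to finish by minute 225. Starting by 225 − 33 = minute 192 achieves that.
Data upload has no dependents, so it just needs to finish by minute 225. Starting by 225 − 39 = minute 186 achieves that.
For lysis: incubation (must start by minute 78); the centrifuge run (must start by minute 134); wash step (must start by minute 192); data upload (must start by minute 186). The most restrictive is minute 78; with a 20-minute duration, lysis must start by minute 58.

58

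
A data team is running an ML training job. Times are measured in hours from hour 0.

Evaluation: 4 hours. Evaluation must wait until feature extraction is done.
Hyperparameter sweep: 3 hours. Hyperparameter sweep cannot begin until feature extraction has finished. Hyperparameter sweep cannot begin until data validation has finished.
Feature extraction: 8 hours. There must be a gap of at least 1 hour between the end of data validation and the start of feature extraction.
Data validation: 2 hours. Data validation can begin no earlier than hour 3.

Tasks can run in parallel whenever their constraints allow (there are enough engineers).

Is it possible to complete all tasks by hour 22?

Yes

Data validation waits on its own release at hour 3, so it starts at hour 3 and finishes at 3 + 2 = hour 5.
Feature extraction waits on data validation (finishes hour 5, plus 1-hour gap → hour 6), so it starts at hour 6 and finishes at 6 + 8 = hour 14.
After feature extraction (finishes hour 14), evaluation can start at hour 14 and finishes at hour 18.
Hyperparameter sweep cannot start until feature extraction (finishes hour 14); data validation (finishes hour 5). The controlling bound is hour 14, so hyperparameter sweep finishes at 14 + 3 = hour 17.
Every task is finished by hour 18, which is no later than the deadline of 22, so the schedule is feasible.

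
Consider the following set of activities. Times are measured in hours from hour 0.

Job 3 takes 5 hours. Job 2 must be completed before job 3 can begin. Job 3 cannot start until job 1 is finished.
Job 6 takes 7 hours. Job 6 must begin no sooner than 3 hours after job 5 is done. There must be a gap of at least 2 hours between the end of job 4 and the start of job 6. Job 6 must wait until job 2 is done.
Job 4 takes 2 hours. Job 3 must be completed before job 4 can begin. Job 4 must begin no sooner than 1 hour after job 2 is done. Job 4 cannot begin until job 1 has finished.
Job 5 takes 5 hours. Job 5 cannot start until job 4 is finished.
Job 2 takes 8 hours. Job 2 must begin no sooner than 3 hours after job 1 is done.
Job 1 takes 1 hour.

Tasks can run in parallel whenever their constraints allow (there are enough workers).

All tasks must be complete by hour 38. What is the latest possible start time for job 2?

8

To finish by hour 38, job 6 (duration 7) must start no later than hour 31.
Since job 6 (must start by hour 31, minus 3-hour gap → hour 28) depends on it, job 5 must finish by hour 28. Backing off its 5-hour duration gives a latest start of hour 23.
For job 4: job 5 (must start by hour 23); job 6 (must start by hour 31, minus 2-hour gap → hour 29). The most restrictive is hour 23; with a 2-hour duration, job 4 must start by hour 21.
Since job 4 (must start by hour 21) depends on it, job 3 must finish by hour 21. Backing off its 5-hour duration gives a latest start of hour 16.
Job 2 feeds job 3 (must start by hour 16); job 4 (must start by hour 21, minus 1-hour gap → hour 20); job 6 (must start by hour 31). Taking the minimum, job 2 must finish by hour 16 and start by 16 − 8 = hour 8.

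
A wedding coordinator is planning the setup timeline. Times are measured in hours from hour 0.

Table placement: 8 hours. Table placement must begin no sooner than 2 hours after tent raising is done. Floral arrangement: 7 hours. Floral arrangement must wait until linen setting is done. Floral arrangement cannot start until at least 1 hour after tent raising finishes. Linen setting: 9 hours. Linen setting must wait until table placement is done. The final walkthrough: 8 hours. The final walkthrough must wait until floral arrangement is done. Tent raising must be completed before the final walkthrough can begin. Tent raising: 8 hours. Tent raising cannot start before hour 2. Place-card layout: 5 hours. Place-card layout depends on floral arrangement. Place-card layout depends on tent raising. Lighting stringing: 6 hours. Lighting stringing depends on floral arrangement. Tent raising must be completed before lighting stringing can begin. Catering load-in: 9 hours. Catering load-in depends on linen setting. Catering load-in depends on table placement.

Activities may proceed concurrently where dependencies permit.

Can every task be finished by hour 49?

Yes

Tent raising cannot begin until its own release at hour 2. It runs from hour 2 to 2 + 8 = hour 10.
Table placement waits on tent raising (finishes hour 10, plus 2-hour gap → hour 12), so it starts at hour 12 and finishes at 12 + 8 = hour 20.
After table placement (finishes hour 20), linen setting can start at hour 20 and finishes at hour 29.
For catering load-in: linen setting (finishes hour 29); table placement (finishes hour 20). Taking the maximum gives a start of hour 29, and it finishes at 29 + 9 = hour 38.
Floral arrangement has to wait for linen setting (finishes hour 29); tent raising (finishes hour 10, plus 1-hour gap → hour 11). The latest of these is hour 29, so floral arrangement runs hour 29 to 29 + 7 = hour 36.
The final walkthrough cannot start until floral arrangement (finishes hour 36); tent raising (finishes hour 10). The controlling bound is hour 36, so the final walkthrough finishes at 36 + 8 = hour 44.
Place-card layout cannot start until floral arrangement (finishes hour 36); tent raising (finishes hour 10). The controlling bound is hour 36, so place-card layout finishes at 36 + 5 = hour 41.
Lighting stringing cannot start until floral arrangement (finishes hour 36); tent raising (finishes hour 10). The controlling bound is hour 36, so lighting stringing finishes at 36 + 6 = hour 42.
Every task is finished by hour 44, which is no later than the deadline of 49, so the schedule is feasible.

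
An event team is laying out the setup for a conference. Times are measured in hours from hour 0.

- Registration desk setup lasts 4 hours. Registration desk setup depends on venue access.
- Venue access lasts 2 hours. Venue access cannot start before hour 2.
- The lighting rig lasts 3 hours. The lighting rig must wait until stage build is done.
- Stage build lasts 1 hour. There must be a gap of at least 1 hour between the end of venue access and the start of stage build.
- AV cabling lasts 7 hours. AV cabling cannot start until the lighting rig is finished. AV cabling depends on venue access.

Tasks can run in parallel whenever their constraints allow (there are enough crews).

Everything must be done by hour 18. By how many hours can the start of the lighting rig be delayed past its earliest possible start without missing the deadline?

2

Venue access waits on its own release at hour 2, so it starts at hour 2 and finishes at 2 + 2 = hour 4.
After venue access (finishes hour 4, plus 1-hour gap → hour 5), stage build can start at hour 5 and finishes at hour 6.
The lighting rig waits on stage build (finishes hour 6), so it starts at hour 6 and finishes at 6 + 3 = hour 9.

Working backward from the deadline:
To finish by hour 18, AV cabling (duration 7) must start no later than hour 11.
The lighting rig must finish before AV cabling (must start by hour 11). With a 3-hour duration, the lighting rig must start by 11 − 3 = hour 8.
So the lighting rig can start as early as hour 6 and as late as hour 8, giving 8 − 6 = 2 hours of slack.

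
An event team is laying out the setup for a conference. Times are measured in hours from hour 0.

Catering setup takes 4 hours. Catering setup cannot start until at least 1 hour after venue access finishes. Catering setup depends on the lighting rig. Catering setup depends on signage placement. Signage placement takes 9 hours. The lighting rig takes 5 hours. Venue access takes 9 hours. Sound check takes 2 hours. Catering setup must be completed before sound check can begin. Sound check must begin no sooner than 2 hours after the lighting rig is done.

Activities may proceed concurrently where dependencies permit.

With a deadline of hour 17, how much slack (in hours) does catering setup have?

1

Nothing blocks signage placement, so it runs from hour 0 to hour 9.
The lighting rig can start immediately at hour 0; it finishes at hour 5.
Venue access can start immediately at hour 0; it finishes at hour 9.
Catering setup has to wait for venue access (finishes hour 9, plus 1-hour gap → hour 10); the lighting rig (finishes hour 5); signage placement (finishes hour 9). The latest of these is hour 10, so catering setup runs hour 10 to 10 + 4 = hour 14.

Working backward from the deadline:
Nothing follows sound check; the deadline of hour 17 is its only limit. It must start by 17 − 2 = hour 15.
Catering setup feeds into sound check (must start by hour 15); so catering setup must finish by hour 15 and therefore start by hour 11.
So catering setup can start as early as hour 10 and as late as hour 11, giving 11 − 10 = 1 hour of slack.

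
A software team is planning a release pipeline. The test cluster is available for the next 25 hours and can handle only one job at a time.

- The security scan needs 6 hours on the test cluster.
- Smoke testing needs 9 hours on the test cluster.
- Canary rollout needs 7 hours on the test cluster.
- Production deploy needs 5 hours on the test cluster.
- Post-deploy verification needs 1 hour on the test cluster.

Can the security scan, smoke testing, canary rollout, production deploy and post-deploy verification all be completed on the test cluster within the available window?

Running back to back, the jobs need 6 + 9 + 7 + 5 + 1 = 28 hours on the test cluster.
Since 28 > 25, they cannot all fit.

No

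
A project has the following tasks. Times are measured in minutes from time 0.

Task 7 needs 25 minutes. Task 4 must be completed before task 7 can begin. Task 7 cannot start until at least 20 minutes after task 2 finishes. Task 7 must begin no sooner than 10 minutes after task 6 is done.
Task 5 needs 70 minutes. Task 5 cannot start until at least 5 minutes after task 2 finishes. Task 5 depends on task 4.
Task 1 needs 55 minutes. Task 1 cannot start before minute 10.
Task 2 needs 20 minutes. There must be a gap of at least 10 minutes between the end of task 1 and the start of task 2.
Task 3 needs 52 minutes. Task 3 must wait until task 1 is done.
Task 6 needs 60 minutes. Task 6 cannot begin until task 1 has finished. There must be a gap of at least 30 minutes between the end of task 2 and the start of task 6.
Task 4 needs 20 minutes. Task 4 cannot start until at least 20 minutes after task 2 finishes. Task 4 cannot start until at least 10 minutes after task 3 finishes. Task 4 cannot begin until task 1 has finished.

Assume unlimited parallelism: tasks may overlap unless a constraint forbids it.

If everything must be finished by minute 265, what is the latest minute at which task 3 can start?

To finish by minute 265, task 5 (duration 70) must start no later than minute 195.
Task 7 must finish by minute 265; it takes 25 minutes, so it must start by 265 − 25 = minute 240.
Task 4 has several dependents: task 5 (must start by minute 195); task 7 (must start by minute 240). The earliest of those limits is minute 195, so task 4 must start by 195 − 20 = minute 175.
Task 3 feeds into task 4 (must start by minute 175, minus 10-minute gap → minute 165); so task 3 must finish by minute 165 and therefore start by minute 113.

113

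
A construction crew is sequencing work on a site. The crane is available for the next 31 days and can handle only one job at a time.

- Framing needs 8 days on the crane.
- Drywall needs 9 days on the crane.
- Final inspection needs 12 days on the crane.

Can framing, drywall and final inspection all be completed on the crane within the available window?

Yes

Running back to back, the jobs need 8 + 9 + 12 = 29 days on the crane.
Since 29 ≤ 31, they fit within the window.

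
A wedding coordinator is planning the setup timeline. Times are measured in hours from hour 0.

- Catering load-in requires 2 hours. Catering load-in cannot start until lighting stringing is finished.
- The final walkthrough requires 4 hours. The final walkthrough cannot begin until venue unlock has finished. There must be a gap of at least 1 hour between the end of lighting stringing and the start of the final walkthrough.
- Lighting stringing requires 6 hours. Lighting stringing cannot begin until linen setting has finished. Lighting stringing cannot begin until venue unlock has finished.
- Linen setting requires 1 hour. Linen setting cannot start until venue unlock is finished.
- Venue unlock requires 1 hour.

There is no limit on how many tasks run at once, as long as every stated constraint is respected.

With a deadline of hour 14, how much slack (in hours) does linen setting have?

1

Venue unlock can start immediately at hour 0; it finishes at hour 1.
Linen setting cannot begin until venue unlock (finishes hour 1). It runs from hour 1 to 1 + 1 = hour 2.

Working backward from the deadline:
Catering load-in has no dependents, so it just needs to finish by hour 14. Starting by 14 − 2 = hour 12 achieves that.
To finish by hour 14, the final walkthrough (duration 4) must start no later than hour 10.
Lighting stringing has several dependents: catering load-in (must start by hour 12); the final walkthrough (must start by hour 10, minus 1-hour gap → hour 9). The earliest of those limits is hour 9, so lighting stringing must start by 9 − 6 = hour 3.
Linen setting has to be done before lighting stringing (must start by hour 3). That means finishing by hour 3, i.e. starting by 3 − 1 = hour 2.
So linen setting can start as early as hour 1 and as late as hour 2, giving 2 − 1 = 1 hour of slack.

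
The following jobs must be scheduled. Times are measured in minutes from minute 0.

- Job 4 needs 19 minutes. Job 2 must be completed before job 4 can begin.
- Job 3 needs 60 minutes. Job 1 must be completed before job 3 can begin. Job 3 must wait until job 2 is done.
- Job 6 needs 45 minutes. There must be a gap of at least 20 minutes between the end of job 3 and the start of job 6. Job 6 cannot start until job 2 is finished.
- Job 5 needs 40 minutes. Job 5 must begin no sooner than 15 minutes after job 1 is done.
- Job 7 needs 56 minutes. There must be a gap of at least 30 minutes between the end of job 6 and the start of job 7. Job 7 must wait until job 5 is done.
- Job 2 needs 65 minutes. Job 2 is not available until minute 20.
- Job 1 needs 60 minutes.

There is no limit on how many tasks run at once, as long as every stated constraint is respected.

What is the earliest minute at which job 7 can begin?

240

Job 2 cannot begin until its own release at minute 20. It runs from minute 20 to 20 + 65 = minute 85.
Job 1 can start immediately at minute 0; it finishes at minute 60.
After job 1 (finishes minute 60, plus 15-minute gap → minute 75), job 5 can start at minute 75 and finishes at minute 115.
Job 3 has to wait for job 1 (finishes minute 60); job 2 (finishes minute 85). The latest of these is minute 85, so job 3 runs minute 85 to 85 + 60 = minute 145.
Job 6 cannot start until job 3 (finishes minute 145, plus 20-minute gap → minute 165); job 2 (finishes minute 85). The controlling bound is minute 165, so job 6 finishes at 165 + 45 = minute 210.
Job 7 waits on job 6 (finishes minute 210, plus 30-minute gap → minute 240); job 5 (finishes minute 115). The latest of these is minute 240, which is the earliest job 7 can start.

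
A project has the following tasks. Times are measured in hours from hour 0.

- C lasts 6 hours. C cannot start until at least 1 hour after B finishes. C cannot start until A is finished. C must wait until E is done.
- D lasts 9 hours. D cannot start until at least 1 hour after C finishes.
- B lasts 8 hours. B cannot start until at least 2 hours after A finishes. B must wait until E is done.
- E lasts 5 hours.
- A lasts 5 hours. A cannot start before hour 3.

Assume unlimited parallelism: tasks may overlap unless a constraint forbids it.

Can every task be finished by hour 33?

Nothing blocks E, so it runs from hour 0 to hour 5.
A waits on its own release at hour 3, so it starts at hour 3 and finishes at 3 + 5 = hour 8.
B needs all of A (finishes hour 8, plus 2-hour gap → hour 10); E (finishes hour 5). That puts its earliest start at hour 10; it finishes at 10 + 8 = hour 18.
C needs all of B (finishes hour 18, plus 1-hour gap → hour 19); A (finishes hour 8); E (finishes hour 5). That puts its earliest start at hour 19; it finishes at 19 + 6 = hour 25.
After C (finishes hour 25, plus 1-hour gap → hour 26), D can start at hour 26 and finishes at hour 35.
The earliest everything can be done is hour 35, which is after the deadline of 33, so it is not possible.

No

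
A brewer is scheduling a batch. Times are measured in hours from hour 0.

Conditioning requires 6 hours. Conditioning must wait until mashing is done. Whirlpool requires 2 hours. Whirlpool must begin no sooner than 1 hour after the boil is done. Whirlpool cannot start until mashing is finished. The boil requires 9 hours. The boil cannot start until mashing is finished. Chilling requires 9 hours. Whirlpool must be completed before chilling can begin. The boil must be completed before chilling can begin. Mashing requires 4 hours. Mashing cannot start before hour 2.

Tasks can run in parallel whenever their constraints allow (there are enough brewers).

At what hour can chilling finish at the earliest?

27

Mashing cannot begin until its own release at hour 2. It runs from hour 2 to 2 + 4 = hour 6.
After mashing (finishes hour 6), the boil can start at hour 6 and finishes at hour 15.
Whirlpool has to wait for the boil (finishes hour 15, plus 1-hour gap → hour 16); mashing (finishes hour 6). The latest of these is hour 16, so whirlpool runs hour 16 to 16 + 2 = hour 18.
Chilling has to wait for whirlpool (finishes hour 18); the boil (finishes hour 15). The latest of these is hour 18, so chilling runs hour 18 to 18 + 9 = hour 27.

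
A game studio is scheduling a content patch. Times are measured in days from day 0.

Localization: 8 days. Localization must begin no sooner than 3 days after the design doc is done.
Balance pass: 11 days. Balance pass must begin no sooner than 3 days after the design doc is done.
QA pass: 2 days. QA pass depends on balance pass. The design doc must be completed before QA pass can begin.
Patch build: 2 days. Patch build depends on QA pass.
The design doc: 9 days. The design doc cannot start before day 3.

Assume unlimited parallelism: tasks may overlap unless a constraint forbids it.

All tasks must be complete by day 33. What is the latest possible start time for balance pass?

Patch build must finish by day 33; it takes 2 days, so it must start by 33 − 2 = day 31.
QA pass must finish before patch build (must start by day 31). With a 2-day duration, QA pass must start by 31 − 2 = day 29.
Since QA pass (must start by day 29) depends on it, balance pass must finish by day 29. Backing off its 11-day duration gives a latest start of day 18.

18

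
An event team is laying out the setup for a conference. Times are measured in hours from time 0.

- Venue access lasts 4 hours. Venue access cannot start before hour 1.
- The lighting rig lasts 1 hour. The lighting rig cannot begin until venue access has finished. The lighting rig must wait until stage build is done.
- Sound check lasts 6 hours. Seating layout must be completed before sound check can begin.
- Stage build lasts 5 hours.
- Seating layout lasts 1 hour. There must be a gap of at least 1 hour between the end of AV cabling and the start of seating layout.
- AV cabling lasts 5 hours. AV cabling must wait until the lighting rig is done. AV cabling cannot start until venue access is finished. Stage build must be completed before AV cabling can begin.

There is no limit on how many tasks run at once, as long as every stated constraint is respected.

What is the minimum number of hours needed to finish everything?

Stage build can start immediately at hour 0; it finishes at hour 5.
After its own release at hour 1, venue access can start at hour 1 and finishes at hour 5.
The lighting rig has to wait for venue access (finishes hour 5); stage build (finishes hour 5). The latest of these is hour 5, so the lighting rig runs hour 5 to 5 + 1 = hour 6.
AV cabling needs all of the lighting rig (finishes hour 6); venue access (finishes hour 5); stage build (finishes hour 5). That puts its earliest start at hour 6; it finishes at 6 + 5 = hour 11.
Seating layout cannot begin until AV cabling (finishes hour 11, plus 1-hour gap → hour 12). It runs from hour 12 to 12 + 1 = hour 13.
Sound check cannot begin until seating layout (finishes hour 13). It runs from hour 13 to 13 + 6 = hour 19.
All tasks are finished once the last one completes. Finish times: Venue access at 5, Stage build at 5, The lighting rig at 6, AV cabling at 11, Seating layout at 13, Sound check at 19. The latest is hour 19.

19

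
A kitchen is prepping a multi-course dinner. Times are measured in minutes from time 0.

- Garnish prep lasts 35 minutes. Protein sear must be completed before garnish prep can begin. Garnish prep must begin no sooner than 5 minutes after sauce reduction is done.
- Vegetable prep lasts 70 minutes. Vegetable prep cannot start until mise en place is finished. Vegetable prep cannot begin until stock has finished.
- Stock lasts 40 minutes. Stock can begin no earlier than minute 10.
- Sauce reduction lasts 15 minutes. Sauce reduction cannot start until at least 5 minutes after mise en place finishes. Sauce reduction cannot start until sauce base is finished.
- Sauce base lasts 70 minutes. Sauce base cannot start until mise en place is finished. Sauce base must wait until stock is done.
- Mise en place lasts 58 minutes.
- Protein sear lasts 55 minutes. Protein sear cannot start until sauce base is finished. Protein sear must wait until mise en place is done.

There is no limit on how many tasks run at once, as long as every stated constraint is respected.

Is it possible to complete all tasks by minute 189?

No

Stock cannot begin until its own release at minute 10. It runs from minute 10 to 10 + 40 = minute 50.
Mise en place can start immediately at minute 0; it finishes at minute 58.
Vegetable prep needs all of mise en place (finishes minute 58); stock (finishes minute 50). That puts its earliest start at minute 58; it finishes at 58 + 70 = minute 128.
Sauce base has to wait for mise en place (finishes minute 58); stock (finishes minute 50). The latest of these is minute 58, so sauce base runs minute 58 to 58 + 70 = minute 128.
Sauce reduction cannot start until mise en place (finishes minute 58, plus 5-minute gap → minute 63); sauce base (finishes minute 128). The controlling bound is minute 128, so sauce reduction finishes at 128 + 15 = minute 143.
For protein sear: sauce base (finishes minute 128); mise en place (finishes minute 58). Taking the maximum gives a start of minute 128, and it finishes at 128 + 55 = minute 183.
Garnish prep needs all of protein sear (finishes minute 183); sauce reduction (finishes minute 143, plus 5-minute gap → minute 148). That puts its earliest start at minute 183; it finishes at 183 + 35 = minute 218.
The earliest everything can be done is minute 218, which is after the deadline of 189, so it is not possible.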